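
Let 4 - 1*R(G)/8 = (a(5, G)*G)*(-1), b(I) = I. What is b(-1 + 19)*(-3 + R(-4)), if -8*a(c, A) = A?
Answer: 234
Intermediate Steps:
a(c, A) = -A/8
R(G) = 32 - G² (R(G) = 32 - 8*(-G/8)*G*(-1) = 32 - 8*(-G²/8)*(-1) = 32 - G²)
b(-1 + 19)*(-3 + R(-4)) = (-1 + 19)*(-3 + (32 - 1*(-4)²)) = 18*(-3 + (32 - 1*16)) = 18*(-3 + (32 - 16)) = 18*(-3 + 16) = 18*13 = 234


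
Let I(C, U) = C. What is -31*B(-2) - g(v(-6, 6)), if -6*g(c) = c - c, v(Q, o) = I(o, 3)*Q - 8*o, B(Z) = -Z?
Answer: -62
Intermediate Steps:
v(Q, o) = -8*o + Q*o (v(Q, o) = o*Q - 8*o = Q*o - 8*o = -8*o + Q*o)
g(c) = 0 (g(c) = -(c - c)/6 = -1/6*0 = 0)
-31*B(-2) - g(v(-6, 6)) = -(-31)*(-2) - 1*0 = -31*2 + 0 = -62 + 0 = -62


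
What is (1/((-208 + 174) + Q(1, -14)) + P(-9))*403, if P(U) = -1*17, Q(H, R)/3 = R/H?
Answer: -521079/76 ≈ -6856.3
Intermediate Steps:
Q(H, R) = 3*R/H (Q(H, R) = 3*(R/H) = 3*R/H)
P(U) = -17
(1/((-208 + 174) + Q(1, -14)) + P(-9))*403 = (1/((-208 + 174) + 3*(-14)/1) - 17)*403 = (1/(-34 + 3*(-14)*1) - 17)*403 = (1/(-34 - 42) - 17)*403 = (1/(-76) - 17)*403 = (-1/76 - 17)*403 = -1293/76*403 = -521079/76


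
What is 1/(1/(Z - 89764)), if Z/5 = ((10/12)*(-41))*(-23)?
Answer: -515009/6 ≈ -85835.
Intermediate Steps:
Z = 23575/6 (Z = 5*(((10/12)*(-41))*(-23)) = 5*(((10*(1/12))*(-41))*(-23)) = 5*(((5/6)*(-41))*(-23)) = 5*(-205/6*(-23)) = 5*(4715/6) = 23575/6 ≈ 3929.2)
1/(1/(Z - 89764)) = 1/(1/(23575/6 - 89764)) = 1/(1/(-515009/6)) = 1/(-6/515009) = -515009/6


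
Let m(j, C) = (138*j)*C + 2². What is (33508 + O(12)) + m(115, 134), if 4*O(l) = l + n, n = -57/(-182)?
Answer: 1572549217/728 ≈ 2.1601e+6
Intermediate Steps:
n = 57/182 (n = -57*(-1/182) = 57/182 ≈ 0.31319)
m(j, C) = 4 + 138*C*j (m(j, C) = 138*C*j + 4 = 4 + 138*C*j)
O(l) = 57/728 + l/4 (O(l) = (l + 57/182)/4 = (57/182 + l)/4 = 57/728 + l/4)
(33508 + O(12)) + m(115, 134) = (33508 + (57/728 + (¼)*12)) + (4 + 138*134*115) = (33508 + (57/728 + 3)) + (4 + 2126580) = (33508 + 2241/728) + 2126584 = 24396065/728 + 2126584 = 1572549217/728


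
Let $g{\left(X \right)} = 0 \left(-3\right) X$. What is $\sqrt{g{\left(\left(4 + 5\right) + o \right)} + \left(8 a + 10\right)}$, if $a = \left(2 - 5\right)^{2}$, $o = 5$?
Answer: $\sqrt{82} \approx 9.0554$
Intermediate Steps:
$a = 9$ ($a = \left(-3\right)^{2} = 9$)
$g{\left(X \right)} = 0$ ($g{\left(X \right)} = 0 X = 0$)
$\sqrt{g{\left(\left(4 + 5\right) + o \right)} + \left(8 a + 10\right)} = \sqrt{0 + \left(8 \cdot 9 + 10\right)} = \sqrt{0 + \left(72 + 10\right)} = \sqrt{0 + 82} = \sqrt{82}$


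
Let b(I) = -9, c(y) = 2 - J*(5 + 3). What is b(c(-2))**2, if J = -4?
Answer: 81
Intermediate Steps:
c(y) = 34 (c(y) = 2 - (-4)*(5 + 3) = 2 - (-4)*8 = 2 - 1*(-32) = 2 + 32 = 34)
b(c(-2))**2 = (-9)**2 = 81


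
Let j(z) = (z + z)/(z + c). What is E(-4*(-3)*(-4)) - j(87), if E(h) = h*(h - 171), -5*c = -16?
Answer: 4740042/451 ≈ 10510.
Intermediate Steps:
c = 16/5 (c = -⅕*(-16) = 16/5 ≈ 3.2000)
j(z) = 2*z/(16/5 + z) (j(z) = (z + z)/(z + 16/5) = (2*z)/(16/5 + z) = 2*z/(16/5 + z))
E(h) = h*(-171 + h)
E(-4*(-3)*(-4)) - j(87) = (-4*(-3)*(-4))*(-171 - 4*(-3)*(-4)) - 10*87/(16 + 5*87) = (12*(-4))*(-171 + 12*(-4)) - 10*87/(16 + 435) = -48*(-171 - 48) - 10*87/451 = -48*(-219) - 10*87/451 = 10512 - 1*870/451 = 10512 - 870/451 = 4740042/451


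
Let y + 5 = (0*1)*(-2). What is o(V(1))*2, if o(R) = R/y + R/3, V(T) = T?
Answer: 4/15 ≈ 0.26667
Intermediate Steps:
y = -5 (y = -5 + (0*1)*(-2) = -5 + 0*(-2) = -5 + 0 = -5)
o(R) = 2*R/15 (o(R) = R/(-5) + R/3 = R*(-⅕) + R*(⅓) = -R/5 + R/3 = 2*R/15)
o(V(1))*2 = ((2/15)*1)*2 = (2/15)*2 = 4/15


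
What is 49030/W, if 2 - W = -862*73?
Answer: 24515/31464 ≈ 0.77914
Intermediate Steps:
W = 62928 (W = 2 - (-862)*73 = 2 - 1*(-62926) = 2 + 62926 = 62928)
49030/W = 49030/62928 = 49030*(1/62928) = 24515/31464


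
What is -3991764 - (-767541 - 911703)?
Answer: -2312520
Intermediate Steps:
-3991764 - (-767541 - 911703) = -3991764 - 1*(-1679244) = -3991764 + 1679244 = -2312520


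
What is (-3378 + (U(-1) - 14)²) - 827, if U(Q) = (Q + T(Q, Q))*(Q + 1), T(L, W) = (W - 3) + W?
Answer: -4009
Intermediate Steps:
T(L, W) = -3 + 2*W (T(L, W) = (-3 + W) + W = -3 + 2*W)
U(Q) = (1 + Q)*(-3 + 3*Q) (U(Q) = (Q + (-3 + 2*Q))*(Q + 1) = (-3 + 3*Q)*(1 + Q) = (1 + Q)*(-3 + 3*Q))
(-3378 + (U(-1) - 14)²) - 827 = (-3378 + ((-3 + 3*(-1)²) - 14)²) - 827 = (-3378 + ((-3 + 3*1) - 14)²) - 827 = (-3378 + ((-3 + 3) - 14)²) - 827 = (-3378 + (0 - 14)²) - 827 = (-3378 + (-14)²) - 827 = (-3378 + 196) - 827 = -3182 - 827 = -4009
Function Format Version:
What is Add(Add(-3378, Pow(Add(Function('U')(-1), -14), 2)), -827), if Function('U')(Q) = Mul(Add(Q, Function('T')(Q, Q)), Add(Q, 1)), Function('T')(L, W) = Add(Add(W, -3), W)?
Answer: -4009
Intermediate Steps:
Function('T')(L, W) = Add(-3, Mul(2, W)) (Function('T')(L, W) = Add(Add(-3, W), W) = Add(-3, Mul(2, W)))
Function('U')(Q) = Mul(Add(1, Q), Add(-3, Mul(3, Q))) (Function('U')(Q) = Mul(Add(Q, Add(-3, Mul(2, Q))), Add(Q, 1)) = Mul(Add(-3, Mul(3, Q)), Add(1, Q)) = Mul(Add(1, Q), Add(-3, Mul(3, Q))))
Add(Add(-3378, Pow(Add(Function('U')(-1), -14), 2)), -827) = Add(Add(-3378, Pow(Add(Add(-3, Mul(3, Pow(-1, 2))), -14), 2)), -827) = Add(Add(-3378, Pow(Add(Add(-3, Mul(3, 1)), -14), 2)), -827) = Add(Add(-3378, Pow(Add(Add(-3, 3), -14), 2)), -827) = Add(Add(-3378, Pow(Add(0, -14), 2)), -827) = Add(Add(-3378, Pow(-14, 2)), -827) = Add(Add(-3378, 196), -827) = Add(-3182, -827) = -4009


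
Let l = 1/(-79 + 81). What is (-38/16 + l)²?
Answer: 225/64 ≈ 3.5156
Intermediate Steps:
l = ½ (l = 1/2 = ½ ≈ 0.50000)
(-38/16 + l)² = (-38/16 + ½)² = (-38*1/16 + ½)² = (-19/8 + ½)² = (-15/8)² = 225/64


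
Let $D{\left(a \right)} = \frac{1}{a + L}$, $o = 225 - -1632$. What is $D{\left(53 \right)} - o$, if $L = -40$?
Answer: $- \frac{24140}{13} \approx -1856.9$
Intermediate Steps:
$o = 1857$ ($o = 225 + 1632 = 1857$)
$D{\left(a \right)} = \frac{1}{-40 + a}$ ($D{\left(a \right)} = \frac{1}{a - 40} = \frac{1}{-40 + a}$)
$D{\left(53 \right)} - o = \frac{1}{-40 + 53} - 1857 = \frac{1}{13} - 1857 = - \frac{24140}{13}$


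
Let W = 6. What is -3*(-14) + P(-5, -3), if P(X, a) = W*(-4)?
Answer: 18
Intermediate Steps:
P(X, a) = -24 (P(X, a) = 6*(-4) = -24)
-3*(-14) + P(-5, -3) = -3*(-14) - 24 = 42 - 24 = 18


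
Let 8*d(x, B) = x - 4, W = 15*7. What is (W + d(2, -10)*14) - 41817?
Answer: -83431/2 ≈ -41716.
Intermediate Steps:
W = 105
d(x, B) = -1/2 + x/8 (d(x, B) = (x - 4)/8 = (-4 + x)/8 = -1/2 + x/8)
(W + d(2, -10)*14) - 41817 = (105 + (-1/2 + (1/8)*2)*14) - 41817 = (105 + (-1/2 + 1/4)*14) - 41817 = (105 - 1/4*14) - 41817 = (105 - 7/2) - 41817 = 203/2 - 41817 = -83431/2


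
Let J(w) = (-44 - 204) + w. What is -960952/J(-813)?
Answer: 960952/1061 ≈ 905.70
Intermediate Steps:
J(w) = -248 + w
-960952/J(-813) = -960952/(-248 - 813) = -960952/(-1061) = -960952*(-1/1061) = 960952/1061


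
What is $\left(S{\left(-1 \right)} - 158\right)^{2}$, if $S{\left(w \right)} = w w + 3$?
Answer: $23716$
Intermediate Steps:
$S{\left(w \right)} = 3 + w^{2}$ ($S{\left(w \right)} = w^{2} + 3 = 3 + w^{2}$)
$\left(S{\left(-1 \right)} - 158\right)^{2} = \left(\left(3 + \left(-1\right)^{2}\right) - 158\right)^{2} = \left(\left(3 + 1\right) - 158\right)^{2} = \left(4 - 158\right)^{2} = \left(-154\right)^{2} = 23716$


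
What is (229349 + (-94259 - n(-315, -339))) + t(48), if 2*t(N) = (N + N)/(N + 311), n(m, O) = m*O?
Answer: 10161543/359 ≈ 28305.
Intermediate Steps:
n(m, O) = O*m
t(N) = N/(311 + N) (t(N) = ((N + N)/(N + 311))/2 = ((2*N)/(311 + N))/2 = (2*N/(311 + N))/2 = N/(311 + N))
(229349 + (-94259 - n(-315, -339))) + t(48) = (229349 + (-94259 - (-339)*(-315))) + 48/(311 + 48) = (229349 + (-94259 - 1*106785)) + 48/359 = (229349 + (-94259 - 106785)) + 48*(1/359) = (229349 - 201044) + 48/359 = 28305 + 48/359 = 10161543/359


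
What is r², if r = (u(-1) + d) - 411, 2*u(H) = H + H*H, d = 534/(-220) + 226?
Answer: 425060689/12100 ≈ 35129.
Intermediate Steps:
d = 24593/110 (d = 534*(-1/220) + 226 = -267/110 + 226 = 24593/110 ≈ 223.57)
u(H) = H/2 + H²/2 (u(H) = (H + H*H)/2 = (H + H²)/2 = H/2 + H²/2)
r = -20617/110 (r = ((½)*(-1)*(1 - 1) + 24593/110) - 411 = ((½)*(-1)*0 + 24593/110) - 411 = (0 + 24593/110) - 411 = 24593/110 - 411 = -20617/110 ≈ -187.43)
r² = (-20617/110)² = 425060689/12100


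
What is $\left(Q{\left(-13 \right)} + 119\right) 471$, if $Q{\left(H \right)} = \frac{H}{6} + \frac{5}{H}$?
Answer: $\frac{1426031}{26} \approx 54847.0$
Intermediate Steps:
$Q{\left(H \right)} = \frac{5}{H} + \frac{H}{6}$ ($Q{\left(H \right)} = H \frac{1}{6} + \frac{5}{H} = \frac{H}{6} + \frac{5}{H} = \frac{5}{H} + \frac{H}{6}$)
$\left(Q{\left(-13 \right)} + 119\right) 471 = \left(\left(\frac{5}{-13} + \frac{1}{6} \left(-13\right)\right) + 119\right) 471 = \left(\left(5 \left(- \frac{1}{13}\right) - \frac{13}{6}\right) + 119\right) 471 = \left(\left(- \frac{5}{13} - \frac{13}{6}\right) + 119\right) 471 = \left(- \frac{199}{78} + 119\right) 471 = \frac{9083}{78} \cdot 471 = \frac{1426031}{26}$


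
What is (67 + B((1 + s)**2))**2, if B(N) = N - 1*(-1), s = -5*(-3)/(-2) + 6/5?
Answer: 92332881/10000 ≈ 9233.3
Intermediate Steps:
s = -63/10 (s = 15*(-1/2) + 6*(1/5) = -15/2 + 6/5 = -63/10 ≈ -6.3000)
B(N) = 1 + N (B(N) = N + 1 = 1 + N)
(67 + B((1 + s)**2))**2 = (67 + (1 + (1 - 63/10)**2))**2 = (67 + (1 + (-53/10)**2))**2 = (67 + (1 + 2809/100))**2 = (67 + 2909/100)**2 = (9609/100)**2 = 92332881/10000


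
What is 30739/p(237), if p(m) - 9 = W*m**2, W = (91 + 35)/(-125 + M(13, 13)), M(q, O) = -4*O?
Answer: -3481/4527 ≈ -0.76894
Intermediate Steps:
W = -42/59 (W = (91 + 35)/(-125 - 4*13) = 126/(-125 - 52) = 126/(-177) = 126*(-1/177) = -42/59 ≈ -0.71186)
p(m) = 9 - 42*m**2/59
30739/p(237) = 30739/(9 - 42/59*237**2) = 30739/(9 - 42/59*56169) = 30739/(9 - 2359098/59) = 30739/(-2358567/59) = 30739*(-59/2358567) = -3481/4527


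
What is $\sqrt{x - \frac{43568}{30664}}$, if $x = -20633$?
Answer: $\frac{i \sqrt{303158620255}}{3833} \approx 143.65 i$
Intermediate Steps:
$\sqrt{x - \frac{43568}{30664}} = \sqrt{-20633 - \frac{43568}{30664}} = \sqrt{-20633 - \frac{5446}{3833}} = \sqrt{- \frac{79091735}{3833}} = \frac{i \sqrt{303158620255}}{3833}$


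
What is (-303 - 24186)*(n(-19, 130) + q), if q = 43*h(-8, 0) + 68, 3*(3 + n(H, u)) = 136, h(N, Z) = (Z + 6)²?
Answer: -40610925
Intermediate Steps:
h(N, Z) = (6 + Z)²
n(H, u) = 127/3 (n(H, u) = -3 + (⅓)*136 = -3 + 136/3 = 127/3)
q = 1616 (q = 43*(6 + 0)² + 68 = 43*6² + 68 = 43*36 + 68 = 1548 + 68 = 1616)
(-303 - 24186)*(n(-19, 130) + q) = (-303 - 24186)*(127/3 + 1616) = -24489*4975/3 = -40610925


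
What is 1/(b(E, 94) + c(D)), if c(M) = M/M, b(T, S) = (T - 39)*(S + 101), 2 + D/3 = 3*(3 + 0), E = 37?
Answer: -1/389 ≈ -0.0025707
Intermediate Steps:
D = 21 (D = -6 + 3*(3*(3 + 0)) = -6 + 3*(3*3) = -6 + 3*9 = -6 + 27 = 21)
b(T, S) = (-39 + T)*(101 + S)
c(M) = 1
1/(b(E, 94) + c(D)) = 1/((-3939 - 39*94 + 101*37 + 94*37) + 1) = 1/((-3939 - 3666 + 3737 + 3478) + 1) = 1/(-390 + 1) = 1/(-389) = -1/389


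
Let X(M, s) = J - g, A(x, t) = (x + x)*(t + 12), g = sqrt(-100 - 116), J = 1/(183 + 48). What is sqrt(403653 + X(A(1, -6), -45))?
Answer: sqrt(21539327964 - 320166*I*sqrt(6))/231 ≈ 635.34 - 0.011566*I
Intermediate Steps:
J = 1/231 ≈ 0.0043290
g = 6*I*sqrt(6) (g = sqrt(-216) = 6*I*sqrt(6) ≈ 14.697*I)
A(x, t) = 2*x*(12 + t) (A(x, t) = (2*x)*(12 + t) = 2*x*(12 + t))
X(M, s) = 1/231 - 6*I*sqrt(6)
sqrt(403653 + X(A(1, -6), -45)) = sqrt(403653 + (1/231 - 6*I*sqrt(6))) = sqrt(93243844/231 - 6*I*sqrt(6))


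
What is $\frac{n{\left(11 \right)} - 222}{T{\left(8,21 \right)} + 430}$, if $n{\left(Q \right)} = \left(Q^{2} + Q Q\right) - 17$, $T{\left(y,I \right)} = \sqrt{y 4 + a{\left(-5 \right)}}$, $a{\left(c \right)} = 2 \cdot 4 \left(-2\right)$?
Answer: $\frac{3}{434} \approx 0.0069124$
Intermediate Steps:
$a{\left(c \right)} = -16$ ($a{\left(c \right)} = 8 \left(-2\right) = -16$)
$T{\left(y,I \right)} = \sqrt{-16 + 4 y}$ ($T{\left(y,I \right)} = \sqrt{y 4 - 16} = \sqrt{4 y - 16} = \sqrt{-16 + 4 y}$)
$n{\left(Q \right)} = -17 + 2 Q^{2}$ ($n{\left(Q \right)} = \left(Q^{2} + Q^{2}\right) - 17 = 2 Q^{2} - 17 = -17 + 2 Q^{2}$)
$\frac{n{\left(11 \right)} - 222}{T{\left(8,21 \right)} + 430} = \frac{\left(-17 + 2 \cdot 11^{2}\right) - 222}{2 \sqrt{-4 + 8} + 430} = \frac{\left(-17 + 2 \cdot 121\right) - 222}{2 \sqrt{4} + 430} = \frac{\left(-17 + 242\right) - 222}{2 \cdot 2 + 430} = \frac{225 - 222}{4 + 430} = \frac{3}{434}$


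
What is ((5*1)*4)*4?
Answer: 80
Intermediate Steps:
((5*1)*4)*4 = (5*4)*4 = 20*4 = 80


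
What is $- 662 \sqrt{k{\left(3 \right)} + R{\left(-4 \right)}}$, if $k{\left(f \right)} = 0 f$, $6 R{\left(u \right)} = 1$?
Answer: $- \frac{331 \sqrt{6}}{3} \approx -270.26$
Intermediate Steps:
$R{\left(u \right)} = \frac{1}{6}$ ($R{\left(u \right)} = \frac{1}{6} \cdot 1 = \frac{1}{6}$)
$k{\left(f \right)} = 0$
$- 662 \sqrt{k{\left(3 \right)} + R{\left(-4 \right)}} = - 662 \sqrt{0 + \frac{1}{6}} = - \frac{662}{\sqrt{6}} = - 662 \frac{\sqrt{6}}{6} = - \frac{331 \sqrt{6}}{3}$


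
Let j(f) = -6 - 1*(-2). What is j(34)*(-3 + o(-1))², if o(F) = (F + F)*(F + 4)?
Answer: -324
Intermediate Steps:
j(f) = -4 (j(f) = -6 + 2 = -4)
o(F) = 2*F*(4 + F) (o(F) = (2*F)*(4 + F) = 2*F*(4 + F))
j(34)*(-3 + o(-1))² = -4*(-3 + 2*(-1)*(4 - 1))² = -4*(-3 + 2*(-1)*3)² = -4*(-3 - 6)² = -4*(-9)² = -4*81 = -324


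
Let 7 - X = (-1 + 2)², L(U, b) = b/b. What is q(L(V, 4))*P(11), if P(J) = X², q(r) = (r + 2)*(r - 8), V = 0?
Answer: -756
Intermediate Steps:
L(U, b) = 1
X = 6 (X = 7 - (-1 + 2)² = 7 - 1*1² = 7 - 1*1 = 7 - 1 = 6)
q(r) = (-8 + r)*(2 + r) (q(r) = (2 + r)*(-8 + r) = (-8 + r)*(2 + r))
P(J) = 36 (P(J) = 6² = 36)
q(L(V, 4))*P(11) = (-16 + 1² - 6*1)*36 = (-16 + 1 - 6)*36 = -21*36 = -756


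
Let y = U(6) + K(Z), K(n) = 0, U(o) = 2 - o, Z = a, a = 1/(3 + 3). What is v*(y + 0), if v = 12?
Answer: -48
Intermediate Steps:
a = ⅙ (a = 1/6 = ⅙ ≈ 0.16667)
Z = ⅙ ≈ 0.16667
y = -4 (y = (2 - 1*6) + 0 = (2 - 6) + 0 = -4 + 0 = -4)
v*(y + 0) = 12*(-4 + 0) = 12*(-4) = -48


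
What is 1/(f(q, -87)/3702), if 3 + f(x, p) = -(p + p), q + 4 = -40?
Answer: 1234/57 ≈ 21.649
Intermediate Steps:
q = -44 (q = -4 - 40 = -44)
f(x, p) = -3 - 2*p (f(x, p) = -3 - (p + p) = -3 - 2*p)
1/(f(q, -87)/3702) = 1/((-3 - 2*(-87))/3702) = 1/((-3 + 174)*(1/3702)) = 1/(171*(1/3702)) = 1/(57/1234) = 1234/57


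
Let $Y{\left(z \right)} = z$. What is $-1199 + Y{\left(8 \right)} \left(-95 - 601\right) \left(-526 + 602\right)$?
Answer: $-424367$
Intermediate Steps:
$-1199 + Y{\left(8 \right)} \left(-95 - 601\right) \left(-526 + 602\right) = -1199 + 8 \left(-95 - 601\right) \left(-526 + 602\right) = -1199 + 8 \left(\left(-696\right) 76\right) = -1199 + 8 \left(-52896\right) = -1199 - 423168 = -424367$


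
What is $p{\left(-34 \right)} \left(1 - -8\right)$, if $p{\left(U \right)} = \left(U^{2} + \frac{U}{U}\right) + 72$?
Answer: $11061$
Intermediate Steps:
$p{\left(U \right)} = 73 + U^{2}$ ($p{\left(U \right)} = \left(U^{2} + 1\right) + 72 = \left(1 + U^{2}\right) + 72 = 73 + U^{2}$)
$p{\left(-34 \right)} \left(1 - -8\right) = \left(73 + \left(-34\right)^{2}\right) \left(1 - -8\right) = \left(73 + 1156\right) \left(1 + 8\right) = 1229 \cdot 9 = 11061$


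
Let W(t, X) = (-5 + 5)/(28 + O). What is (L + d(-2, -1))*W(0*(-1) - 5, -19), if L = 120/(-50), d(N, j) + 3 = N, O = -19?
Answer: 0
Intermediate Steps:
d(N, j) = -3 + N
L = -12/5 (L = 120*(-1/50) = -12/5 ≈ -2.4000)
W(t, X) = 0 (W(t, X) = (-5 + 5)/(28 - 19) = 0/9 = 0*(⅑) = 0)
(L + d(-2, -1))*W(0*(-1) - 5, -19) = (-12/5 + (-3 - 2))*0 = (-12/5 - 5)*0 = -37/5*0 = 0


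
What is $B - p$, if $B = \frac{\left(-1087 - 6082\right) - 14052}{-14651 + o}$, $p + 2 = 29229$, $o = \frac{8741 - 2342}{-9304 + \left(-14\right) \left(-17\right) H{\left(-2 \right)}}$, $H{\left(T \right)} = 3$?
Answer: $- \frac{3678283769613}{125858489} \approx -29226.0$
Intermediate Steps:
$o = - \frac{6399}{8590}$ ($o = \frac{8741 - 2342}{-9304 + \left(-14\right) \left(-17\right) 3} = \frac{6399}{-9304 + 238 \cdot 3} = \frac{6399}{-9304 + 714} = \frac{6399}{-8590} = 6399 \left(- \frac{1}{8590}\right) = - \frac{6399}{8590} \approx -0.74494$)
$p = 29227$ ($p = -2 + 29229 = 29227$)
$B = \frac{182288390}{125858489}$ ($B = \frac{\left(-1087 - 6082\right) - 14052}{-14651 - \frac{6399}{8590}} = \frac{\left(-1087 - 6082\right) - 14052}{- \frac{125858489}{8590}} = \left(-7169 - 14052\right) \left(- \frac{8590}{125858489}\right) = \left(-21221\right) \left(- \frac{8590}{125858489}\right) = \frac{182288390}{125858489} \approx 1.4484$)
$B - p = \frac{182288390}{125858489} - 29227 = - \frac{3678283769613}{125858489}$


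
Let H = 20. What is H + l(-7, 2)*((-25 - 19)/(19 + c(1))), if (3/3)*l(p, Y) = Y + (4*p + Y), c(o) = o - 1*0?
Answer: 364/5 ≈ 72.800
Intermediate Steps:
c(o) = o (c(o) = o + 0 = o)
l(p, Y) = 2*Y + 4*p (l(p, Y) = Y + (4*p + Y) = Y + (Y + 4*p) = 2*Y + 4*p)
H + l(-7, 2)*((-25 - 19)/(19 + c(1))) = 20 + (2*2 + 4*(-7))*((-25 - 19)/(19 + 1)) = 20 + (4 - 28)*(-44/20) = 20 - (-1056)/20 = 20 - 24*(-11/5) = 20 + 264/5 = 364/5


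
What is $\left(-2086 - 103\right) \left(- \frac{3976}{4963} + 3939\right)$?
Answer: $- \frac{6112088587}{709} \approx -8.6207 \cdot 10^{6}$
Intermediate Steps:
$\left(-2086 - 103\right) \left(- \frac{3976}{4963} + 3939\right) = - 2189 \left(\left(-3976\right) \frac{1}{4963} + 3939\right) = - 2189 \left(- \frac{568}{709} + 3939\right) = \left(-2189\right) \frac{2792183}{709} = - \frac{6112088587}{709}$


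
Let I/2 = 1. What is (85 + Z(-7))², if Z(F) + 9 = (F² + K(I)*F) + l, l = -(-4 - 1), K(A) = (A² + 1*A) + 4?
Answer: 3600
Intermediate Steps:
I = 2 (I = 2*1 = 2)
K(A) = 4 + A + A² (K(A) = (A² + A) + 4 = (A + A²) + 4 = 4 + A + A²)
l = 5 (l = -1*(-5) = 5)
Z(F) = -4 + F² + 10*F (Z(F) = -9 + ((F² + (4 + 2 + 2²)*F) + 5) = -9 + ((F² + (4 + 2 + 4)*F) + 5) = -9 + ((F² + 10*F) + 5) = -9 + (5 + F² + 10*F) = -4 + F² + 10*F)
(85 + Z(-7))² = (85 + (-4 + (-7)² + 10*(-7)))² = (85 + (-4 + 49 - 70))² = (85 - 25)² = 60² = 3600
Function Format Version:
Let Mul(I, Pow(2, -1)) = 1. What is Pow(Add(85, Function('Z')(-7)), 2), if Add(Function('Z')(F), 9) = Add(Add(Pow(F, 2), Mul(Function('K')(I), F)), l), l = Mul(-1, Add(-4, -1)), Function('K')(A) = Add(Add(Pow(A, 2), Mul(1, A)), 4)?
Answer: 3600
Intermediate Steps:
I = 2 (I = Mul(2, 1) = 2)
Function('K')(A) = Add(4, A, Pow(A, 2)) (Function('K')(A) = Add(Add(Pow(A, 2), A), 4) = Add(Add(A, Pow(A, 2)), 4) = Add(4, A, Pow(A, 2)))
l = 5 (l = Mul(-1, -5) = 5)
Function('Z')(F) = Add(-4, Pow(F, 2), Mul(10, F)) (Function('Z')(F) = Add(-9, Add(Add(Pow(F, 2), Mul(Add(4, 2, Pow(2, 2)), F)), 5)) = Add(-9, Add(Add(Pow(F, 2), Mul(Add(4, 2, 4), F)), 5)) = Add(-9, Add(Add(Pow(F, 2), Mul(10, F)), 5)) = Add(-9, Add(5, Pow(F, 2), Mul(10, F))) = Add(-4, Pow(F, 2), Mul(10, F)))
Pow(Add(85, Function('Z')(-7)), 2) = Pow(Add(85, Add(-4, Pow(-7, 2), Mul(10, -7))), 2) = Pow(Add(85, Add(-4, 49, -70)), 2) = Pow(Add(85, -25), 2) = Pow(60, 2) = 3600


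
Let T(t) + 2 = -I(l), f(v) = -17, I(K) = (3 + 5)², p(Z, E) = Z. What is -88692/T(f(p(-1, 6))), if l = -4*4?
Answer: 14782/11 ≈ 1343.8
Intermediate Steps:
l = -16
I(K) = 64 (I(K) = 8² = 64)
T(t) = -66 (T(t) = -2 - 1*64 = -2 - 64 = -66)
-88692/T(f(p(-1, 6))) = -88692/(-66) = -88692*(-1/66) = 14782/11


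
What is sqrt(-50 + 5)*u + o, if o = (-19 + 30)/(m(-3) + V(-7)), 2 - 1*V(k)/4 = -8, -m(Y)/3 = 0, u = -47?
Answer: 11/40 - 141*I*sqrt(5) ≈ 0.275 - 315.29*I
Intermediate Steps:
m(Y) = 0 (m(Y) = -3*0 = 0)
V(k) = 40 (V(k) = 8 - 4*(-8) = 8 + 32 = 40)
o = 11/40 (o = (-19 + 30)/(0 + 40) = 11/40 ≈ 0.27500)
sqrt(-50 + 5)*u + o = sqrt(-50 + 5)*(-47) + 11/40 = sqrt(-45)*(-47) + 11/40 = (3*I*sqrt(5))*(-47) + 11/40 = -141*I*sqrt(5) + 11/40 = 11/40 - 141*I*sqrt(5)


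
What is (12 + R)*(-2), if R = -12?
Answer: 0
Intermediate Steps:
(12 + R)*(-2) = (12 - 12)*(-2) = 0*(-2) = 0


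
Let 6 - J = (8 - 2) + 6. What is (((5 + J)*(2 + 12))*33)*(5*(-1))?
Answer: 2310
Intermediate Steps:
J = -6 (J = 6 - ((8 - 2) + 6) = 6 - (6 + 6) = 6 - 1*12 = 6 - 12 = -6)
(((5 + J)*(2 + 12))*33)*(5*(-1)) = (((5 - 6)*(2 + 12))*33)*(5*(-1)) = (-1*14*33)*(-5) = -14*33*(-5) = -462*(-5) = 2310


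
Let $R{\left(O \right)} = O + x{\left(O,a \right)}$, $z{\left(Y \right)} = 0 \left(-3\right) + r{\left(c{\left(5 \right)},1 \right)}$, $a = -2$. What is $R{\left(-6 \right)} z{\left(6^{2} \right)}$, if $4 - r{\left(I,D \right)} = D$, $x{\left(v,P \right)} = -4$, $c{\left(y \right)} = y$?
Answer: $-30$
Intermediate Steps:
$r{\left(I,D \right)} = 4 - D$
$z{\left(Y \right)} = 3$ ($z{\left(Y \right)} = 0 \left(-3\right) + \left(4 - 1\right) = 0 + \left(4 - 1\right) = 0 + 3 = 3$)
$R{\left(O \right)} = -4 + O$ ($R{\left(O \right)} = O - 4 = -4 + O$)
$R{\left(-6 \right)} z{\left(6^{2} \right)} = \left(-4 - 6\right) 3 = \left(-10\right) 3 = -30$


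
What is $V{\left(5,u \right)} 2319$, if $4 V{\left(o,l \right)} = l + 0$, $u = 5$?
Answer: $\frac{11595}{4} \approx 2898.8$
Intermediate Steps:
$V{\left(o,l \right)} = \frac{l}{4}$ ($V{\left(o,l \right)} = \frac{l + 0}{4} = \frac{l}{4}$)
$V{\left(5,u \right)} 2319 = \frac{1}{4} \cdot 5 \cdot 2319 = \frac{5}{4} \cdot 2319 = \frac{11595}{4}$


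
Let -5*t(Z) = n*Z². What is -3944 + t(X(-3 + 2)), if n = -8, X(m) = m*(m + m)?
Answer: -19688/5 ≈ -3937.6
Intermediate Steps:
X(m) = 2*m² (X(m) = m*(2*m) = 2*m²)
t(Z) = 8*Z²/5 (t(Z) = -(-8)*Z²/5 = 8*Z²/5)
-3944 + t(X(-3 + 2)) = -3944 + 8*(2*(-3 + 2)²)²/5 = -3944 + 8*(2*(-1)²)²/5 = -3944 + 8*(2*1)²/5 = -3944 + (8/5)*2² = -3944 + (8/5)*4 = -3944 + 32/5 = -19688/5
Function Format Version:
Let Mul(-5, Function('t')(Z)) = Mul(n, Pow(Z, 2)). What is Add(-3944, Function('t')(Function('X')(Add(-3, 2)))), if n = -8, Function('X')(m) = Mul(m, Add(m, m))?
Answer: Rational(-19688, 5) ≈ -3937.6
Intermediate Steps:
Function('X')(m) = Mul(2, Pow(m, 2)) (Function('X')(m) = Mul(m, Mul(2, m)) = Mul(2, Pow(m, 2)))
Function('t')(Z) = Mul(Rational(8, 5), Pow(Z, 2)) (Function('t')(Z) = Mul(Rational(-1, 5), Mul(-8, Pow(Z, 2))) = Mul(Rational(8, 5), Pow(Z, 2)))
Add(-3944, Function('t')(Function('X')(Add(-3, 2)))) = Add(-3944, Mul(Rational(8, 5), Pow(Mul(2, Pow(Add(-3, 2), 2)), 2))) = Add(-3944, Mul(Rational(8, 5), Pow(Mul(2, Pow(-1, 2)), 2))) = Add(-3944, Mul(Rational(8, 5), Pow(Mul(2, 1), 2))) = Add(-3944, Mul(Rational(8, 5), Pow(2, 2))) = Add(-3944, Mul(Rational(8, 5), 4)) = Add(-3944, Rational(32, 5)) = Rational(-19688, 5)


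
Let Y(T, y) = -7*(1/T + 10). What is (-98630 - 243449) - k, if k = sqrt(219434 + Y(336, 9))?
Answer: -342079 - sqrt(31588413)/12 ≈ -3.4255e+5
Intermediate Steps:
Y(T, y) = -70 - 7/T (Y(T, y) = -7*(10 + 1/T) = -70 - 7/T)
k = sqrt(31588413)/12 (k = sqrt(219434 + (-70 - 7/336)) = sqrt(219434 + (-70 - 7*1/336)) = sqrt(219434 + (-70 - 1/48)) = sqrt(219434 - 3361/48) = sqrt(10529471/48) = sqrt(31588413)/12 ≈ 468.36)
(-98630 - 243449) - k = (-98630 - 243449) - sqrt(31588413)/12 = -342079 - sqrt(31588413)/12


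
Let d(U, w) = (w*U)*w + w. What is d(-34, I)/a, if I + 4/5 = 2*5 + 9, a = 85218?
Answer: -40157/304350 ≈ -0.13194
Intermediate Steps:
I = 91/5 (I = -⅘ + (2*5 + 9) = -⅘ + (10 + 9) = -⅘ + 19 = 91/5 ≈ 18.200)
d(U, w) = w + U*w² (d(U, w) = (U*w)*w + w = U*w² + w = w + U*w²)
d(-34, I)/a = (91*(1 - 34*91/5)/5)/85218 = (91*(1 - 3094/5)/5)*(1/85218) = ((91/5)*(-3089/5))*(1/85218) = -281099/25*1/85218 = -40157/304350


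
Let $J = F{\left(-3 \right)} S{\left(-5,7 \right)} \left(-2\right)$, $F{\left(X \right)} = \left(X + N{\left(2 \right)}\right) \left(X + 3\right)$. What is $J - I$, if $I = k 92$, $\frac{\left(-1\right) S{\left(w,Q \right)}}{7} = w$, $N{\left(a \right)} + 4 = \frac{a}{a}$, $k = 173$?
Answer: $-15916$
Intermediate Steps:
$N{\left(a \right)} = -3$ ($N{\left(a \right)} = -4 + \frac{a}{a} = -4 + 1 = -3$)
$S{\left(w,Q \right)} = - 7 w$
$F{\left(X \right)} = \left(-3 + X\right) \left(3 + X\right)$ ($F{\left(X \right)} = \left(X - 3\right) \left(X + 3\right) = \left(-3 + X\right) \left(3 + X\right)$)
$J = 0$ ($J = \left(-9 + \left(-3\right)^{2}\right) \left(\left(-7\right) \left(-5\right)\right) \left(-2\right) = \left(-9 + 9\right) 35 \left(-2\right) = 0 \cdot 35 \left(-2\right) = 0 \left(-2\right) = 0$)
$I = 15916$ ($I = 173 \cdot 92 = 15916$)
$J - I = 0 - 15916 = -15916$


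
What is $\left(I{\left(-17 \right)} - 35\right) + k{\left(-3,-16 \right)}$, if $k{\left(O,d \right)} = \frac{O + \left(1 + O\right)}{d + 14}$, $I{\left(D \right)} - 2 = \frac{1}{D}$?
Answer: $- \frac{1039}{34} \approx -30.559$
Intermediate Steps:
$I{\left(D \right)} = 2 + \frac{1}{D}$
$k{\left(O,d \right)} = \frac{1 + 2 O}{14 + d}$
$\left(I{\left(-17 \right)} - 35\right) + k{\left(-3,-16 \right)} = \left(\left(2 + \frac{1}{-17}\right) - 35\right) + \frac{1 + 2 \left(-3\right)}{14 - 16} = \left(\left(2 - \frac{1}{17}\right) - 35\right) + \frac{1 - 6}{-2} = \left(\frac{33}{17} - 35\right) - - \frac{5}{2} = - \frac{562}{17} + \frac{5}{2} = - \frac{1039}{34}$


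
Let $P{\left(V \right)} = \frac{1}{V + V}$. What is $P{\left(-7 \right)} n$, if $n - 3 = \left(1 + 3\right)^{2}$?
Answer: $- \frac{19}{14} \approx -1.3571$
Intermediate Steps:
$P{\left(V \right)} = \frac{1}{2 V}$
$n = 19$ ($n = 3 + \left(1 + 3\right)^{2} = 3 + 4^{2} = 3 + 16 = 19$)
$P{\left(-7 \right)} n = \frac{1}{2 \left(-7\right)} 19 = \frac{1}{2} \left(- \frac{1}{7}\right) 19 = \left(- \frac{1}{14}\right) 19 = - \frac{19}{14}$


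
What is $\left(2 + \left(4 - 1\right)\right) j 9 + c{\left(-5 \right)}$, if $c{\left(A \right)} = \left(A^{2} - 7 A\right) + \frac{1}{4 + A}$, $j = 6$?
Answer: $329$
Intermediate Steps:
$c{\left(A \right)} = A^{2} + \frac{1}{4 + A} - 7 A$
$\left(2 + \left(4 - 1\right)\right) j 9 + c{\left(-5 \right)} = \left(2 + \left(4 - 1\right)\right) 6 \cdot 9 + \frac{1 + \left(-5\right)^{3} - -140 - 3 \left(-5\right)^{2}}{4 - 5} = \left(2 + 3\right) 6 \cdot 9 + \frac{1 - 125 + 140 - 75}{-1} = 5 \cdot 6 \cdot 9 - \left(1 - 125 + 140 - 75\right) = 30 \cdot 9 - -59 = 270 + 59 = 329$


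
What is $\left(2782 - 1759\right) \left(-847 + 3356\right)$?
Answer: $2566707$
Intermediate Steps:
$\left(2782 - 1759\right) \left(-847 + 3356\right) = 1023 \cdot 2509 = 2566707$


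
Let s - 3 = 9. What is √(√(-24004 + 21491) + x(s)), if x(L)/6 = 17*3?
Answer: √(306 + I*√2513) ≈ 17.551 + 1.4281*I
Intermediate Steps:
s = 12 (s = 3 + 9 = 12)
x(L) = 306 (x(L) = 6*(17*3) = 6*51 = 306)
√(√(-24004 + 21491) + x(s)) = √(√(-24004 + 21491) + 306) = √(√(-2513) + 306) = √(I*√2513 + 306) = √(306 + I*√2513)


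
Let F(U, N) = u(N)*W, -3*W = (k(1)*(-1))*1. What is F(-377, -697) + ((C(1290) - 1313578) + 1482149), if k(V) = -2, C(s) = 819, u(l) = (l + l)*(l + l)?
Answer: -3378302/3 ≈ -1.1261e+6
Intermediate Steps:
u(l) = 4*l**2 (u(l) = (2*l)*(2*l) = 4*l**2)
W = -2/3 (W = -(-2*(-1))/3 = -2/3 ≈ -0.66667)
F(U, N) = -8*N**2/3 (F(U, N) = (4*N**2)*(-2/3) = -8*N**2/3)
F(-377, -697) + ((C(1290) - 1313578) + 1482149) = -8/3*(-697)**2 + ((819 - 1313578) + 1482149) = -8/3*485809 + (-1312759 + 1482149) = -3886472/3 + 169390 = -3378302/3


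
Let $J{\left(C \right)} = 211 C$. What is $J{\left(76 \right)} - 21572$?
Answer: $-5536$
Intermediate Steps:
$J{\left(76 \right)} - 21572 = 211 \cdot 76 - 21572 = 16036 - 21572 = -5536$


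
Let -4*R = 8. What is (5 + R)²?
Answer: 9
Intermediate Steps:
R = -2 (R = -¼*8 = -2)
(5 + R)² = (5 - 2)² = 3² = 9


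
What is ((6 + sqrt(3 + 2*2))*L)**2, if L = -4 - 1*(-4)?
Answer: 0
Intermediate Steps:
L = 0 (L = -4 + 4 = 0)
((6 + sqrt(3 + 2*2))*L)**2 = ((6 + sqrt(3 + 2*2))*0)**2 = ((6 + sqrt(3 + 4))*0)**2 = ((6 + sqrt(7))*0)**2 = 0**2 = 0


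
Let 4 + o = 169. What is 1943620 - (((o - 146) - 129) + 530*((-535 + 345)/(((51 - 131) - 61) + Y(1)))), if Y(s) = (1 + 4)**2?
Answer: 56342995/29 ≈ 1.9429e+6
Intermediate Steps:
o = 165 (o = -4 + 169 = 165)
Y(s) = 25 (Y(s) = 5**2 = 25)
1943620 - (((o - 146) - 129) + 530*((-535 + 345)/(((51 - 131) - 61) + Y(1)))) = 1943620 - (((165 - 146) - 129) + 530*((-535 + 345)/(((51 - 131) - 61) + 25))) = 1943620 - ((19 - 129) + 530*(-190/((-80 - 61) + 25))) = 1943620 - (-110 + 530*(-190/(-141 + 25))) = 1943620 - (-110 + 530*(-190/(-116))) = 1943620 - (-110 + 530*(-190*(-1/116))) = 1943620 - (-110 + 530*(95/58)) = 1943620 - (-110 + 25175/29) = 1943620 - 1*21985/29 = 1943620 - 21985/29 = 56342995/29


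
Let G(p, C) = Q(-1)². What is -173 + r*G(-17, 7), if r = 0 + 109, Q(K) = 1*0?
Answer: -173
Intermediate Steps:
Q(K) = 0
G(p, C) = 0 (G(p, C) = 0² = 0)
r = 109
-173 + r*G(-17, 7) = -173 + 109*0 = -173 + 0 = -173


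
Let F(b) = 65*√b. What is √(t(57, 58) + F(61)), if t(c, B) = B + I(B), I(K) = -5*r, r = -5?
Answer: √(83 + 65*√61) ≈ 24.304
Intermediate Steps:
I(K) = 25 (I(K) = -5*(-5) = 25)
t(c, B) = 25 + B (t(c, B) = B + 25 = 25 + B)
√(t(57, 58) + F(61)) = √((25 + 58) + 65*√61) = √(83 + 65*√61)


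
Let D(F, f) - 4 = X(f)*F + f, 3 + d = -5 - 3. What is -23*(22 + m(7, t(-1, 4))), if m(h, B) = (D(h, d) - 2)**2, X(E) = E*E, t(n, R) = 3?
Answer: -16152118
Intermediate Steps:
X(E) = E**2
d = -11 (d = -3 + (-5 - 3) = -3 - 8 = -11)
D(F, f) = 4 + f + F*f**2 (D(F, f) = 4 + (f**2*F + f) = 4 + (F*f**2 + f) = 4 + (f + F*f**2) = 4 + f + F*f**2)
m(h, B) = (-9 + 121*h)**2 (m(h, B) = ((4 - 11 + h*(-11)**2) - 2)**2 = ((4 - 11 + h*121) - 2)**2 = ((4 - 11 + 121*h) - 2)**2 = ((-7 + 121*h) - 2)**2 = (-9 + 121*h)**2)
-23*(22 + m(7, t(-1, 4))) = -23*(22 + (-9 + 121*7)**2) = -23*(22 + (-9 + 847)**2) = -23*(22 + 838**2) = -23*(22 + 702244) = -23*702266 = -16152118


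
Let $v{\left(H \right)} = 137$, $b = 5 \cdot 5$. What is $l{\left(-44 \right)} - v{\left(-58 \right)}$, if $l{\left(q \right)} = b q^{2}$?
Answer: $48263$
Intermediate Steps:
$b = 25$
$l{\left(q \right)} = 25 q^{2}$
$l{\left(-44 \right)} - v{\left(-58 \right)} = 25 \left(-44\right)^{2} - 137 = 25 \cdot 1936 - 137 = 48400 - 137 = 48263$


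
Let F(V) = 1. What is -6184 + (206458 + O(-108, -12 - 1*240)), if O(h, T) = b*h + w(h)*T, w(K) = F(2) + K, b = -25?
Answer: 229938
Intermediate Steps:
w(K) = 1 + K
O(h, T) = -25*h + T*(1 + h) (O(h, T) = -25*h + (1 + h)*T = -25*h + T*(1 + h))
-6184 + (206458 + O(-108, -12 - 1*240)) = -6184 + (206458 + (-25*(-108) + (-12 - 1*240)*(1 - 108))) = -6184 + (206458 + (2700 + (-12 - 240)*(-107))) = -6184 + (206458 + (2700 - 252*(-107))) = -6184 + (206458 + (2700 + 26964)) = -6184 + (206458 + 29664) = -6184 + 236122 = 229938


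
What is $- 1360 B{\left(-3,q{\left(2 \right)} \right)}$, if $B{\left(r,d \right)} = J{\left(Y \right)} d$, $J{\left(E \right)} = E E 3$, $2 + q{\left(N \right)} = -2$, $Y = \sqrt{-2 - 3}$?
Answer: $-81600$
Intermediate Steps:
$Y = i \sqrt{5}$ ($Y = \sqrt{-5} = i \sqrt{5} \approx 2.2361 i$)
$q{\left(N \right)} = -4$ ($q{\left(N \right)} = -2 - 2 = -4$)
$J{\left(E \right)} = 3 E^{2}$ ($J{\left(E \right)} = E^{2} \cdot 3 = 3 E^{2}$)
$B{\left(r,d \right)} = - 15 d$ ($B{\left(r,d \right)} = 3 \left(i \sqrt{5}\right)^{2} d = 3 \left(-5\right) d = - 15 d$)
$- 1360 B{\left(-3,q{\left(2 \right)} \right)} = - 1360 \left(\left(-15\right) \left(-4\right)\right) = \left(-1360\right) 60 = -81600$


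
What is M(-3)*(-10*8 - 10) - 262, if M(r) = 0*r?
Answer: -262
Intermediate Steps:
M(r) = 0
M(-3)*(-10*8 - 10) - 262 = 0*(-10*8 - 10) - 262 = 0*(-80 - 10) - 262 = 0*(-90) - 262 = 0 - 262 = -262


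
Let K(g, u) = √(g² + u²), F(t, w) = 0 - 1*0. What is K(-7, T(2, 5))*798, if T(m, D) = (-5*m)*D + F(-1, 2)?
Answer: 798*√2549 ≈ 40289.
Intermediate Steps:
F(t, w) = 0 (F(t, w) = 0 + 0 = 0)
T(m, D) = -5*D*m (T(m, D) = (-5*m)*D + 0 = -5*D*m + 0 = -5*D*m)
K(-7, T(2, 5))*798 = √((-7)² + (-5*5*2)²)*798 = √(49 + (-50)²)*798 = √(49 + 2500)*798 = √2549*798 = 798*√2549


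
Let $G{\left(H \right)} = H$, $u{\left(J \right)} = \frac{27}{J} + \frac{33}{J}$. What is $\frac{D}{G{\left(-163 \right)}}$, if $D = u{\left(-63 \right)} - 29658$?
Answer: $\frac{622838}{3423} \approx 181.96$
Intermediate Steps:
$u{\left(J \right)} = \frac{60}{J}$
$D = - \frac{622838}{21}$ ($D = \frac{60}{-63} - 29658 = 60 \left(- \frac{1}{63}\right) - 29658 = - \frac{20}{21} - 29658 = - \frac{622838}{21} \approx -29659.0$)
$\frac{D}{G{\left(-163 \right)}} = - \frac{622838}{21 \left(-163\right)} = \left(- \frac{622838}{21}\right) \left(- \frac{1}{163}\right) = \frac{622838}{3423}$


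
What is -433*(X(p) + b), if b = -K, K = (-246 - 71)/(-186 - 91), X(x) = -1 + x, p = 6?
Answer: -462444/277 ≈ -1669.5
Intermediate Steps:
K = 317/277 (K = -317/(-277) = -317*(-1/277) = 317/277 ≈ 1.1444)
b = -317/277 (b = -1*317/277 = -317/277 ≈ -1.1444)
-433*(X(p) + b) = -433*((-1 + 6) - 317/277) = -433*(5 - 317/277) = -433*1068/277 = -462444/277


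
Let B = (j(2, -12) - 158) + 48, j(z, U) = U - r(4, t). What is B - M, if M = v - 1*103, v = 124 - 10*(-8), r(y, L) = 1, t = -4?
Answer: -224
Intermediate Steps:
j(z, U) = -1 + U (j(z, U) = U - 1*1 = U - 1 = -1 + U)
B = -123 (B = ((-1 - 12) - 158) + 48 = (-13 - 158) + 48 = -171 + 48 = -123)
v = 204 (v = 124 - 1*(-80) = 124 + 80 = 204)
M = 101 (M = 204 - 1*103 = 204 - 103 = 101)
B - M = -123 - 1*101 = -123 - 101 = -224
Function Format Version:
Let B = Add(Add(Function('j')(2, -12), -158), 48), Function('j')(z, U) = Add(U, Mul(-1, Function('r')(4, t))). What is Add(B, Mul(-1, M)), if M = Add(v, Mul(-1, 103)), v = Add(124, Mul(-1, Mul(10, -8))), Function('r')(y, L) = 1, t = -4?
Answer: -224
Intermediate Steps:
Function('j')(z, U) = Add(-1, U) (Function('j')(z, U) = Add(U, Mul(-1, 1)) = Add(U, -1) = Add(-1, U))
B = -123 (B = Add(Add(Add(-1, -12), -158), 48) = Add(Add(-13, -158), 48) = Add(-171, 48) = -123)
v = 204 (v = Add(124, Mul(-1, -80)) = Add(124, 80) = 204)
M = 101 (M = Add(204, Mul(-1, 103)) = Add(204, -103) = 101)
Add(B, Mul(-1, M)) = Add(-123, Mul(-1, 101)) = Add(-123, -101) = -224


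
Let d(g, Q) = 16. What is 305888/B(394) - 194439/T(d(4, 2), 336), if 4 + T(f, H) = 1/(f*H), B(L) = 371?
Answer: 394385317408/7977613 ≈ 49437.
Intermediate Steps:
T(f, H) = -4 + 1/(H*f) (T(f, H) = -4 + 1/(f*H) = -4 + 1/(H*f))
305888/B(394) - 194439/T(d(4, 2), 336) = 305888/371 - 194439/(-4 + 1/(336*16)) = 305888*(1/371) - 194439/(-4 + (1/336)*(1/16)) = 305888/371 - 194439/(-4 + 1/5376) = 305888/371 - 194439/(-21503/5376) = 305888/371 - 194439*(-5376/21503) = 305888/371 + 1045304064/21503 = 394385317408/7977613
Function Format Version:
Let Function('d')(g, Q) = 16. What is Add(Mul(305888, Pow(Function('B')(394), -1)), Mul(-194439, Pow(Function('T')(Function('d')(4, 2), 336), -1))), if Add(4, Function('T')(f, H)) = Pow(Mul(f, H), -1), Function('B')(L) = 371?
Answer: Rational(394385317408, 7977613) ≈ 49437.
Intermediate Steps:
Function('T')(f, H) = Add(-4, Mul(Pow(H, -1), Pow(f, -1))) (Function('T')(f, H) = Add(-4, Pow(Mul(f, H), -1)) = Add(-4, Pow(Mul(H, f), -1)) = Add(-4, Mul(Pow(H, -1), Pow(f, -1))))
Add(Mul(305888, Pow(Function('B')(394), -1)), Mul(-194439, Pow(Function('T')(Function('d')(4, 2), 336), -1))) = Add(Mul(305888, Pow(371, -1)), Mul(-194439, Pow(Add(-4, Mul(Pow(336, -1), Pow(16, -1))), -1))) = Add(Mul(305888, Rational(1, 371)), Mul(-194439, Pow(Add(-4, Mul(Rational(1, 336), Rational(1, 16))), -1))) = Add(Rational(305888, 371), Mul(-194439, Pow(Add(-4, Rational(1, 5376)), -1))) = Add(Rational(305888, 371), Mul(-194439, Pow(Rational(-21503, 5376), -1))) = Add(Rational(305888, 371), Mul(-194439, Rational(-5376, 21503))) = Add(Rational(305888, 371), Rational(1045304064, 21503)) = Rational(394385317408, 7977613)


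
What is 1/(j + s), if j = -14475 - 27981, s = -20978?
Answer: -1/63434 ≈ -1.5764e-5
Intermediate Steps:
j = -42456
1/(j + s) = 1/(-42456 - 20978) = 1/(-63434) = -1/63434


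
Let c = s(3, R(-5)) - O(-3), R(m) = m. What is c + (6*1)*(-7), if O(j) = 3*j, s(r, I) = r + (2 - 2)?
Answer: -30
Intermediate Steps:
s(r, I) = r (s(r, I) = r + 0 = r)
c = 12 (c = 3 - 3*(-3) = 3 - 1*(-9) = 3 + 9 = 12)
c + (6*1)*(-7) = 12 + (6*1)*(-7) = 12 + 6*(-7) = 12 - 42 = -30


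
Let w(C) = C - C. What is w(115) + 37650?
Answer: 37650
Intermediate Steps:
w(C) = 0
w(115) + 37650 = 0 + 37650 = 37650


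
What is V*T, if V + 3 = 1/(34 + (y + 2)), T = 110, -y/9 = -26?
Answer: -8899/27 ≈ -329.59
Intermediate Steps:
y = 234 (y = -9*(-26) = 234)
V = -809/270 (V = -3 + 1/(34 + (234 + 2)) = -3 + 1/(34 + 236) = -3 + 1/270 = -809/270 ≈ -2.9963)
V*T = -809/270*110 = -8899/27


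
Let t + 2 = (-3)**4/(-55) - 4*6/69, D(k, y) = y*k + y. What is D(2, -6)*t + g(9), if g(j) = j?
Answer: 98379/1265 ≈ 77.770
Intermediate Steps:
D(k, y) = y + k*y (D(k, y) = k*y + y = y + k*y)
t = -4833/1265 (t = -2 + ((-3)**4/(-55) - 4*6/69) = -2 + (81*(-1/55) - 24*1/69) = -2 + (-81/55 - 8/23) = -2 - 2303/1265 = -4833/1265 ≈ -3.8206)
D(2, -6)*t + g(9) = -6*(1 + 2)*(-4833/1265) + 9 = -6*3*(-4833/1265) + 9 = -18*(-4833/1265) + 9 = 86994/1265 + 9 = 98379/1265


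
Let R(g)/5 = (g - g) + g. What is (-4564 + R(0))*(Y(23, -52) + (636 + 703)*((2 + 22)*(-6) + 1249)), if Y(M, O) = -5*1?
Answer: -6752848760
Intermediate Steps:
Y(M, O) = -5
R(g) = 5*g (R(g) = 5*((g - g) + g) = 5*(0 + g) = 5*g)
(-4564 + R(0))*(Y(23, -52) + (636 + 703)*((2 + 22)*(-6) + 1249)) = (-4564 + 5*0)*(-5 + (636 + 703)*((2 + 22)*(-6) + 1249)) = (-4564 + 0)*(-5 + 1339*(24*(-6) + 1249)) = -4564*(-5 + 1339*(-144 + 1249)) = -4564*(-5 + 1339*1105) = -4564*(-5 + 1479595) = -4564*1479590 = -6752848760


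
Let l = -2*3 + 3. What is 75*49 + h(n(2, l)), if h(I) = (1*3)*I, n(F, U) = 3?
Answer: 3684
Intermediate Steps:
l = -3 (l = -6 + 3 = -3)
h(I) = 3*I
75*49 + h(n(2, l)) = 75*49 + 3*3 = 3675 + 9 = 3684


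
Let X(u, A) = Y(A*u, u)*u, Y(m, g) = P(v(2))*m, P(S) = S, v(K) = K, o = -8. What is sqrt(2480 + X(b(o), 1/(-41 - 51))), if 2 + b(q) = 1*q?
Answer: sqrt(1310770)/23 ≈ 49.778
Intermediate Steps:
b(q) = -2 + q (b(q) = -2 + 1*q = -2 + q)
Y(m, g) = 2*m
X(u, A) = 2*A*u**2 (X(u, A) = (2*(A*u))*u = (2*A*u)*u = 2*A*u**2)
sqrt(2480 + X(b(o), 1/(-41 - 51))) = sqrt(2480 + 2*(-2 - 8)**2/(-41 - 51)) = sqrt(2480 + 2*(-10)**2/(-92)) = sqrt(2480 + 2*(-1/92)*100) = sqrt(2480 - 50/23) = sqrt(56990/23) = sqrt(1310770)/23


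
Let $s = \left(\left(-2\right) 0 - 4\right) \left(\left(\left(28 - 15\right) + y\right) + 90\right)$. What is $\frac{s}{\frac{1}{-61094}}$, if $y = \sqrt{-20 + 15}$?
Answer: $25170728 + 244376 i \sqrt{5} \approx 2.5171 \cdot 10^{7} + 5.4644 \cdot 10^{5} i$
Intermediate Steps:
$y = i \sqrt{5}$ ($y = \sqrt{-5} = i \sqrt{5} \approx 2.2361 i$)
$s = -412 - 4 i \sqrt{5}$ ($s = \left(\left(-2\right) 0 - 4\right) \left(\left(\left(28 - 15\right) + i \sqrt{5}\right) + 90\right) = \left(0 - 4\right) \left(\left(13 + i \sqrt{5}\right) + 90\right) = - 4 \left(103 + i \sqrt{5}\right) = -412 - 4 i \sqrt{5} \approx -412.0 - 8.9443 i$)
$\frac{s}{\frac{1}{-61094}} = \frac{-412 - 4 i \sqrt{5}}{\frac{1}{-61094}} = \frac{-412 - 4 i \sqrt{5}}{- \frac{1}{61094}} = \left(-412 - 4 i \sqrt{5}\right) \left(-61094\right) = 25170728 + 244376 i \sqrt{5}$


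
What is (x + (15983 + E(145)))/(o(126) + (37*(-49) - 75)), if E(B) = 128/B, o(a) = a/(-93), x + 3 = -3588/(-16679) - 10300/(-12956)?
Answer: -298535179453371/35292370568050 ≈ -8.4589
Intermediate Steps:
x = -8269222/4155637 (x = -3 + (-3588/(-16679) - 10300/(-12956)) = -3 + (-3588*(-1/16679) - 10300*(-1/12956)) = -3 + (276/1283 + 2575/3239) = -3 + 4197689/4155637 = -8269222/4155637 ≈ -1.9899)
o(a) = -a/93 (o(a) = a*(-1/93) = -a/93)
(x + (15983 + E(145)))/(o(126) + (37*(-49) - 75)) = (-8269222/4155637 + (15983 + 128/145))/(-1/93*126 + (37*(-49) - 75)) = (-8269222/4155637 + (15983 + 128*(1/145)))/(-42/31 + (-1813 - 75)) = (-8269222/4155637 + (15983 + 128/145))/(-42/31 - 1888) = (-8269222/4155637 + 2317663/145)/(-58570/31) = (9630167079141/602567365)*(-31/58570) = -298535179453371/35292370568050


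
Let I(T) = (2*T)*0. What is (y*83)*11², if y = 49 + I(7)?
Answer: 492107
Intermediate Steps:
I(T) = 0
y = 49 (y = 49 + 0 = 49)
(y*83)*11² = (49*83)*11² = 4067*121 = 492107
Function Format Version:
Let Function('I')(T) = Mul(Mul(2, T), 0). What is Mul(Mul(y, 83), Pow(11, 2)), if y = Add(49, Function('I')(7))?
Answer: 492107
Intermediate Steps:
Function('I')(T) = 0
y = 49 (y = Add(49, 0) = 49)
Mul(Mul(y, 83), Pow(11, 2)) = Mul(Mul(49, 83), Pow(11, 2)) = Mul(4067, 121) = 492107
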